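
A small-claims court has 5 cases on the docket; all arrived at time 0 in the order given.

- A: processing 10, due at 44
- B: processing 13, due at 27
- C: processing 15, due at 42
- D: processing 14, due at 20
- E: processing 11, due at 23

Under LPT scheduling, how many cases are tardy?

LPT (decreasing processing time): C D B E A.
C: 0→15, due 42, tardiness 0
D: 15→29, due 20, tardiness 9
B: 29→42, due 27, tardiness 15
E: 42→53, due 23, tardiness 30
A: 53→63, due 44, tardiness 19
Late cases: 4.

4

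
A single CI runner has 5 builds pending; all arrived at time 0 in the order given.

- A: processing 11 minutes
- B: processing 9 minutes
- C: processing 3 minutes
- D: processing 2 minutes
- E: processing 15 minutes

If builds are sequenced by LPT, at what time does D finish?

40

LPT (decreasing processing time): E A B C D.
E: 0→15
A: 15→26
B: 26→35
C: 35→38
D: 38→40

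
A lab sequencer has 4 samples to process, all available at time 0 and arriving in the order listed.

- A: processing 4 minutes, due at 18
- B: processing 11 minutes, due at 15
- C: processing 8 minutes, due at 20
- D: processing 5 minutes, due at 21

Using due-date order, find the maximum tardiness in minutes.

EDD (increasing due date): B A C D.
B: 0→11, due 15, tardiness 0
A: 11→15, due 18, tardiness 0
C: 15→23, due 20, tardiness 3
D: 23→28, due 21, tardiness 7
Maximum = 7.

7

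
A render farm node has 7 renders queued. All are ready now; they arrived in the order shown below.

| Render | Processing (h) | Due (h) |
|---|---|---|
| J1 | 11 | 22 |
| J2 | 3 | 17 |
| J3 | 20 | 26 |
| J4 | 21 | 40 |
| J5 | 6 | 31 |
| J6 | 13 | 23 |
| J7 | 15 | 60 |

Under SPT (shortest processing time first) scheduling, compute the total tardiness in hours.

SPT (increasing processing time): J2 J5 J1 J6 J7 J3 J4.
J2: 0→3, due 17, tardiness 0
J5: 3→9, due 31, tardiness 0
J1: 9→20, due 22, tardiness 0
J6: 20→33, due 23, tardiness 10
J7: 33→48, due 60, tardiness 0
J3: 48→68, due 26, tardiness 42
J4: 68→89, due 40, tardiness 49
Sum = 0+0+0+10+0+42+49 = 101.

101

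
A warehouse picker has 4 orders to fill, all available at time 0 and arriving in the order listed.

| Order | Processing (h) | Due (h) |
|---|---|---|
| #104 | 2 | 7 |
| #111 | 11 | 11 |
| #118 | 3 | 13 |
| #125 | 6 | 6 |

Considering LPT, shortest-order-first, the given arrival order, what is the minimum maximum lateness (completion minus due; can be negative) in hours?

LPT (decreasing processing time): #111 #125 #118 #104.
#111: 0→11, due 11, lateness 0
#125: 11→17, due 6, lateness 11
#118: 17→20, due 13, lateness 7
#104: 20→22, due 7, lateness 15
Maximum = 15.
SPT (increasing processing time): #104 #118 #125 #111.
#104: 0→2, due 7, lateness -5
#118: 2→5, due 13, lateness -8
#125: 5→11, due 6, lateness 5
#111: 11→22, due 11, lateness 11
Maximum = 11.
FIFO (arrival order): #104 #111 #118 #125.
#104: 0→2, due 7, lateness -5
#111: 2→13, due 11, lateness 2
#118: 13→16, due 13, lateness 3
#125: 16→22, due 6, lateness 16
Maximum = 16.
LPT 15, SPT 11, FIFO 16 → minimum 11.

11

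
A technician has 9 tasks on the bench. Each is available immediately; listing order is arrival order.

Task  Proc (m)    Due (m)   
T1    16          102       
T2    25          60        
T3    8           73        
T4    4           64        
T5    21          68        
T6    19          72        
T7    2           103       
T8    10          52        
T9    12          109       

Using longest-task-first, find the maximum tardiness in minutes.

51

LPT (decreasing processing time): T2 T5 T6 T1 T9 T8 T3 T4 T7.
T2: 0→25, due 60, tardiness 0
T5: 25→46, due 68, tardiness 0
T6: 46→65, due 72, tardiness 0
T1: 65→81, due 102, tardiness 0
T9: 81→93, due 109, tardiness 0
T8: 93→103, due 52, tardiness 51
T3: 103→111, due 73, tardiness 38
T4: 111→115, due 64, tardiness 51
T7: 115→117, due 103, tardiness 14
Maximum = 51.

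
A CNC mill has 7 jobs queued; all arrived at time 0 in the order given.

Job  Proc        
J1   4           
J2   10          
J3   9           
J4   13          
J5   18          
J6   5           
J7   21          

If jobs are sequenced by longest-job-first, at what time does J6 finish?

76

LPT (decreasing processing time): J7 J5 J4 J2 J3 J6 J1.
J7: 0→21
J5: 21→39
J4: 39→52
J2: 52→62
J3: 62→71
J6: 71→76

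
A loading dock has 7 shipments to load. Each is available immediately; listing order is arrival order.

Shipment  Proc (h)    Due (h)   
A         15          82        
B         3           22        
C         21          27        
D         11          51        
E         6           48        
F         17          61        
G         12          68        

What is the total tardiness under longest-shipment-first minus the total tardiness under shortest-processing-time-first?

61

LPT (decreasing processing time): C F A G D E B.
C: 0→21, due 27, tardiness 0
F: 21→38, due 61, tardiness 0
A: 38→53, due 82, tardiness 0
G: 53→65, due 68, tardiness 0
D: 65→76, due 51, tardiness 25
E: 76→82, due 48, tardiness 34
B: 82→85, due 22, tardiness 63
Sum = 0+0+0+0+25+34+63 = 122.
SPT (increasing processing time): B E D G A F C.
B: 0→3, due 22, tardiness 0
E: 3→9, due 48, tardiness 0
D: 9→20, due 51, tardiness 0
G: 20→32, due 68, tardiness 0
A: 32→47, due 82, tardiness 0
F: 47→64, due 61, tardiness 3
C: 64→85, due 27, tardiness 58
Sum = 0+0+0+0+0+3+58 = 61.
Difference = 122 − 61 = 61.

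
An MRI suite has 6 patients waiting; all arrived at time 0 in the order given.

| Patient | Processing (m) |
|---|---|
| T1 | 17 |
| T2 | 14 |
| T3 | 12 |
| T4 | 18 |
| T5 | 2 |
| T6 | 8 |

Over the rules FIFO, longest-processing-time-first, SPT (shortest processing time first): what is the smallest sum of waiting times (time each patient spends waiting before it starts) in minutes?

FIFO (arrival order): T1 T2 T3 T4 T5 T6.
T1: waits 0, runs 0→17
T2: waits 17, runs 17→31
T3: waits 31, runs 31→43
T4: waits 43, runs 43→61
T5: waits 61, runs 61→63
T6: waits 63, runs 63→71
Sum = 0+17+31+43+61+63 = 215.
LPT (decreasing processing time): T4 T1 T2 T3 T6 T5.
T4: waits 0, runs 0→18
T1: waits 18, runs 18→35
T2: waits 35, runs 35→49
T3: waits 49, runs 49→61
T6: waits 61, runs 61→69
T5: waits 69, runs 69→71
Sum = 0+18+35+49+61+69 = 232.
SPT (increasing processing time): T5 T6 T3 T2 T1 T4.
T5: waits 0, runs 0→2
T6: waits 2, runs 2→10
T3: waits 10, runs 10→22
T2: waits 22, runs 22→36
T1: waits 36, runs 36→53
T4: waits 53, runs 53→71
Sum = 0+2+10+22+36+53 = 123.
FIFO 215, LPT 232, SPT 123 → minimum 123.

123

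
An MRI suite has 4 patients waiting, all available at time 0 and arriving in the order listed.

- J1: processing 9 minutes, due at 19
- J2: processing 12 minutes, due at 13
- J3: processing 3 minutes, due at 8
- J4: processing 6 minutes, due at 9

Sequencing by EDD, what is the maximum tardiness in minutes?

11

EDD (increasing due date): J3 J4 J2 J1.
J3: 0→3, due 8, tardiness 0
J4: 3→9, due 9, tardiness 0
J2: 9→21, due 13, tardiness 8
J1: 21→30, due 19, tardiness 11
Maximum = 11.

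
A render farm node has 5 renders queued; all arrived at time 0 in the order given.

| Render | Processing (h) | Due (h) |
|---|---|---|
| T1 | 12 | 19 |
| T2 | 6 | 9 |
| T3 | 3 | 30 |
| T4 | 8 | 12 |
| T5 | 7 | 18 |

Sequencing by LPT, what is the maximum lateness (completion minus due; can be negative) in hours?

24

LPT (decreasing processing time): T1 T4 T5 T2 T3.
T1: 0→12, due 19, lateness -7
T4: 12→20, due 12, lateness 8
T5: 20→27, due 18, lateness 9
T2: 27→33, due 9, lateness 24
T3: 33→36, due 30, lateness 6
Maximum = 24.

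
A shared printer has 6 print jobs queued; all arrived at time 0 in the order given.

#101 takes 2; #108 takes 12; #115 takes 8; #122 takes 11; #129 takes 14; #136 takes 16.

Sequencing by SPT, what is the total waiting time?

SPT (increasing processing time): #101 #115 #122 #108 #129 #136.
#101: waits 0, runs 0→2
#115: waits 2, runs 2→10
#122: waits 10, runs 10→21
#108: waits 21, runs 21→33
#129: waits 33, runs 33→47
#136: waits 47, runs 47→63
Sum = 0+2+10+21+33+47 = 113.

113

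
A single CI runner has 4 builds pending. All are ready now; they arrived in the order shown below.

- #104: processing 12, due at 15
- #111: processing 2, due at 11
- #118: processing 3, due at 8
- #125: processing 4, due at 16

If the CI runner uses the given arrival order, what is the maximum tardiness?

FIFO (arrival order): #104 #111 #118 #125.
#104: 0→12, due 15, tardiness 0
#111: 12→14, due 11, tardiness 3
#118: 14→17, due 8, tardiness 9
#125: 17→21, due 16, tardiness 5
Maximum = 9.

9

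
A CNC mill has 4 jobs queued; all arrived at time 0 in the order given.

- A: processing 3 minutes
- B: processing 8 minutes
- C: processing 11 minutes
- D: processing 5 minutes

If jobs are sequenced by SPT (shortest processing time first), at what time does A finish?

3

SPT (increasing processing time): A D B C.
A: 0→3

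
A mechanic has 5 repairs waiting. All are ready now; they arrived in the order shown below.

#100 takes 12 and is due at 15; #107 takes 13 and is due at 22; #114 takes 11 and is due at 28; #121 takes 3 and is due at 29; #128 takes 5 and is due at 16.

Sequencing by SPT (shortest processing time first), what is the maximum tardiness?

SPT (increasing processing time): #121 #128 #114 #100 #107.
#121: 0→3, due 29, tardiness 0
#128: 3→8, due 16, tardiness 0
#114: 8→19, due 28, tardiness 0
#100: 19→31, due 15, tardiness 16
#107: 31→44, due 22, tardiness 22
Maximum = 22.

22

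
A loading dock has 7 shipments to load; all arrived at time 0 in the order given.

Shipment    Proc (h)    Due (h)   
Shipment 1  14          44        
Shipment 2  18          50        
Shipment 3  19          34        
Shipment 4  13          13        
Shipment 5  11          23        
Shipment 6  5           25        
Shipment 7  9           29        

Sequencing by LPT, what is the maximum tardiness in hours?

LPT (decreasing processing time): Shipment 3 Shipment 2 Shipment 1 Shipment 4 Shipment 5 Shipment 7 Shipment 6.
Shipment 3: 0→19, due 34, tardiness 0
Shipment 2: 19→37, due 50, tardiness 0
Shipment 1: 37→51, due 44, tardiness 7
Shipment 4: 51→64, due 13, tardiness 51
Shipment 5: 64→75, due 23, tardiness 52
Shipment 7: 75→84, due 29, tardiness 55
Shipment 6: 84→89, due 25, tardiness 64
Maximum = 64.

64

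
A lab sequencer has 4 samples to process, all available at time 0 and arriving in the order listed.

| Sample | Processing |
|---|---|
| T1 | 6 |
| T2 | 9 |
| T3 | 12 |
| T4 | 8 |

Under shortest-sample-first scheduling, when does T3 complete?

35

SPT (increasing processing time): T1 T4 T2 T3.
T1: 0→6
T4: 6→14
T2: 14→23
T3: 23→35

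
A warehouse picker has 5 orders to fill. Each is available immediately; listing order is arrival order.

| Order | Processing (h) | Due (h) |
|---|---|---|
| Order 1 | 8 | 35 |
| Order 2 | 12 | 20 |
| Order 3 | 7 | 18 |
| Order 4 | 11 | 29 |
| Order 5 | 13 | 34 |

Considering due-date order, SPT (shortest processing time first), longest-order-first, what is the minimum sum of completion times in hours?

EDD (increasing due date): Order 3 Order 2 Order 4 Order 5 Order 1.
Order 3: 0→7
Order 2: 7→19
Order 4: 19→30
Order 5: 30→43
Order 1: 43→51
Sum = 7+19+30+43+51 = 150.
SPT (increasing processing time): Order 3 Order 1 Order 4 Order 2 Order 5.
Order 3: 0→7
Order 1: 7→15
Order 4: 15→26
Order 2: 26→38
Order 5: 38→51
Sum = 7+15+26+38+51 = 137.
LPT (decreasing processing time): Order 5 Order 2 Order 4 Order 1 Order 3.
Order 5: 0→13
Order 2: 13→25
Order 4: 25→36
Order 1: 36→44
Order 3: 44→51
Sum = 13+25+36+44+51 = 169.
EDD 150, SPT 137, LPT 169 → minimum 137.

137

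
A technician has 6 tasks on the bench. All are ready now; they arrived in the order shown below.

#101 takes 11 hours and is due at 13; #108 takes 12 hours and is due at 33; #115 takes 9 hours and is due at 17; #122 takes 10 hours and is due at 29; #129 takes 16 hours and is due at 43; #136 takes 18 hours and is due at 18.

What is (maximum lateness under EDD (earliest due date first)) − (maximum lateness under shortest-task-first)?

EDD (increasing due date): #101 #115 #136 #122 #108 #129.
#101: 0→11, due 13, lateness -2
#115: 11→20, due 17, lateness 3
#136: 20→38, due 18, lateness 20
#122: 38→48, due 29, lateness 19
#108: 48→60, due 33, lateness 27
#129: 60→76, due 43, lateness 33
Maximum = 33.
SPT (increasing processing time): #115 #122 #101 #108 #129 #136.
#115: 0→9, due 17, lateness -8
#122: 9→19, due 29, lateness -10
#101: 19→30, due 13, lateness 17
#108: 30→42, due 33, lateness 9
#129: 42→58, due 43, lateness 15
#136: 58→76, due 18, lateness 58
Maximum = 58.
Difference = 33 − 58 = -25.

-25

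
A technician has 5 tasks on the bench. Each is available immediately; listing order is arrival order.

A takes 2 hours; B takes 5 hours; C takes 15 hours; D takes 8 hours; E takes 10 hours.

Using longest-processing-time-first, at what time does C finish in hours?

15

LPT (decreasing processing time): C E D B A.
C: 0→15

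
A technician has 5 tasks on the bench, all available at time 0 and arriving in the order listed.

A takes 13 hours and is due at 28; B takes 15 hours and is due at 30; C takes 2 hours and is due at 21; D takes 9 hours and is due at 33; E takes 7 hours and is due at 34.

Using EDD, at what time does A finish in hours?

15

EDD (increasing due date): C A B D E.
C: 0→2
A: 2→15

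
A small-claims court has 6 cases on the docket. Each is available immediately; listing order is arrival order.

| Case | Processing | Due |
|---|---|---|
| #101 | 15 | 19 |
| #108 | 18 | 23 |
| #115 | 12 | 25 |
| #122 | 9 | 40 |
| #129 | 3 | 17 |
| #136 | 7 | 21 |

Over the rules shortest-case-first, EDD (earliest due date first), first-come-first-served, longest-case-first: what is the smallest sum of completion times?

SPT (increasing processing time): #129 #136 #122 #115 #101 #108.
#129: 0→3
#136: 3→10
#122: 10→19
#115: 19→31
#101: 31→46
#108: 46→64
Sum = 3+10+19+31+46+64 = 173.
EDD (increasing due date): #129 #101 #136 #108 #115 #122.
#129: 0→3
#101: 3→18
#136: 18→25
#108: 25→43
#115: 43→55
#122: 55→64
Sum = 3+18+25+43+55+64 = 208.
FIFO (arrival order): #101 #108 #115 #122 #129 #136.
#101: 0→15
#108: 15→33
#115: 33→45
#122: 45→54
#129: 54→57
#136: 57→64
Sum = 15+33+45+54+57+64 = 268.
LPT (decreasing processing time): #108 #101 #115 #122 #136 #129.
#108: 0→18
#101: 18→33
#115: 33→45
#122: 45→54
#136: 54→61
#129: 61→64
Sum = 18+33+45+54+61+64 = 275.
SPT 173, EDD 208, FIFO 268, LPT 275 → minimum 173.

173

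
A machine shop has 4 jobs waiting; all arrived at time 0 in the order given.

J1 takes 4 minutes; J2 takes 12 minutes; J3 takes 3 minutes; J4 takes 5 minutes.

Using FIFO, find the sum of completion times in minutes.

FIFO (arrival order): J1 J2 J3 J4.
J1: 0→4
J2: 4→16
J3: 16→19
J4: 19→24
Sum = 4+16+19+24 = 63.

63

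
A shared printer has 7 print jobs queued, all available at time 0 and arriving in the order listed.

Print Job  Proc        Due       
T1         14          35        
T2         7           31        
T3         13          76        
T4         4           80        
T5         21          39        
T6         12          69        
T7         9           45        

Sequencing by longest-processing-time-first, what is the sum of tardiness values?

LPT (decreasing processing time): T5 T1 T3 T6 T7 T2 T4.
T5: 0→21, due 39, tardiness 0
T1: 21→35, due 35, tardiness 0
T3: 35→48, due 76, tardiness 0
T6: 48→60, due 69, tardiness 0
T7: 60→69, due 45, tardiness 24
T2: 69→76, due 31, tardiness 45
T4: 76→80, due 80, tardiness 0
Sum = 0+0+0+0+24+45+0 = 69.

69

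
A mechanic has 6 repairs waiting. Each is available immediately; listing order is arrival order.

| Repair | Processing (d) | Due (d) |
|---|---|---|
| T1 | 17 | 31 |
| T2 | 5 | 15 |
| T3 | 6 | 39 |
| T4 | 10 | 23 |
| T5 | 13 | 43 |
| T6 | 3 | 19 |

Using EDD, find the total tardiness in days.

17

EDD (increasing due date): T2 T6 T4 T1 T3 T5.
T2: 0→5, due 15, tardiness 0
T6: 5→8, due 19, tardiness 0
T4: 8→18, due 23, tardiness 0
T1: 18→35, due 31, tardiness 4
T3: 35→41, due 39, tardiness 2
T5: 41→54, due 43, tardiness 11
Sum = 0+0+0+4+2+11 = 17.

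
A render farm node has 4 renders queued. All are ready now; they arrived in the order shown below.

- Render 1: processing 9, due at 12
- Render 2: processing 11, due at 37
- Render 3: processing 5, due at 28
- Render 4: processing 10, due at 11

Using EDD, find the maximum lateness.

7

EDD (increasing due date): Render 4 Render 1 Render 3 Render 2.
Render 4: 0→10, due 11, lateness -1
Render 1: 10→19, due 12, lateness 7
Render 3: 19→24, due 28, lateness -4
Render 2: 24→35, due 37, lateness -2
Maximum = 7.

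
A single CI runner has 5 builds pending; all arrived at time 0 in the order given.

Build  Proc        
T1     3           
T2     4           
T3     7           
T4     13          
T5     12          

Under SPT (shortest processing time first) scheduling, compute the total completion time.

89

SPT (increasing processing time): T1 T2 T3 T5 T4.
T1: 0→3
T2: 3→7
T3: 7→14
T5: 14→26
T4: 26→39
Sum = 3+7+14+26+39 = 89.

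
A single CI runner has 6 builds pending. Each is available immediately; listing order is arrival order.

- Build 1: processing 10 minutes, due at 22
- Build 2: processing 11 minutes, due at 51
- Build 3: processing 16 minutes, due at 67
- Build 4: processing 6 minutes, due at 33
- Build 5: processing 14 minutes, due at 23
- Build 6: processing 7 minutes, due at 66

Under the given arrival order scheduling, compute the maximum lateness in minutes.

34

FIFO (arrival order): Build 1 Build 2 Build 3 Build 4 Build 5 Build 6.
Build 1: 0→10, due 22, lateness -12
Build 2: 10→21, due 51, lateness -30
Build 3: 21→37, due 67, lateness -30
Build 4: 37→43, due 33, lateness 10
Build 5: 43→57, due 23, lateness 34
Build 6: 57→64, due 66, lateness -2
Maximum = 34.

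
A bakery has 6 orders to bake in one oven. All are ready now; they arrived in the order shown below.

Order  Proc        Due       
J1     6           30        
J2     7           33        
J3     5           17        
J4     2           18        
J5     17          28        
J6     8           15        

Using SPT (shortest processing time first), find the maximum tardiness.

SPT (increasing processing time): J4 J3 J1 J2 J6 J5.
J4: 0→2, due 18, tardiness 0
J3: 2→7, due 17, tardiness 0
J1: 7→13, due 30, tardiness 0
J2: 13→20, due 33, tardiness 0
J6: 20→28, due 15, tardiness 13
J5: 28→45, due 28, tardiness 17
Maximum = 17.

17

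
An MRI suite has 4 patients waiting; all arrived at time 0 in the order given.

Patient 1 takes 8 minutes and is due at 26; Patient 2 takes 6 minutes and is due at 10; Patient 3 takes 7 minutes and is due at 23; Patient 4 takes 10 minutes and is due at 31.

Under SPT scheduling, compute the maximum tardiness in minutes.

SPT (increasing processing time): Patient 2 Patient 3 Patient 1 Patient 4.
Patient 2: 0→6, due 10, tardiness 0
Patient 3: 6→13, due 23, tardiness 0
Patient 1: 13→21, due 26, tardiness 0
Patient 4: 21→31, due 31, tardiness 0
Maximum = 0.

0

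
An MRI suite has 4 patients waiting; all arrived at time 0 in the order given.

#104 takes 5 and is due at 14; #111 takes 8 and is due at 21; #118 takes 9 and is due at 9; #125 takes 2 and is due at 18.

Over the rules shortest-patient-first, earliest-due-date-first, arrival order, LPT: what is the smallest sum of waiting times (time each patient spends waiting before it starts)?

24

SPT (increasing processing time): #125 #104 #111 #118.
#125: waits 0, runs 0→2
#104: waits 2, runs 2→7
#111: waits 7, runs 7→15
#118: waits 15, runs 15→24
Sum = 0+2+7+15 = 24.
EDD (increasing due date): #118 #104 #125 #111.
#118: waits 0, runs 0→9
#104: waits 9, runs 9→14
#125: waits 14, runs 14→16
#111: waits 16, runs 16→24
Sum = 0+9+14+16 = 39.
FIFO (arrival order): #104 #111 #118 #125.
#104: waits 0, runs 0→5
#111: waits 5, runs 5→13
#118: waits 13, runs 13→22
#125: waits 22, runs 22→24
Sum = 0+5+13+22 = 40.
LPT (decreasing processing time): #118 #111 #104 #125.
#118: waits 0, runs 0→9
#111: waits 9, runs 9→17
#104: waits 17, runs 17→22
#125: waits 22, runs 22→24
Sum = 0+9+17+22 = 48.
SPT 24, EDD 39, FIFO 40, LPT 48 → minimum 24.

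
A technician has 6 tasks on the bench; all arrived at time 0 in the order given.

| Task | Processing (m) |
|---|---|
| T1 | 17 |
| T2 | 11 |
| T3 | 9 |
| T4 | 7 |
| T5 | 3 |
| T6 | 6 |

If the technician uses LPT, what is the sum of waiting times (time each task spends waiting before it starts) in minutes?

176

LPT (decreasing processing time): T1 T2 T3 T4 T6 T5.
T1: waits 0, runs 0→17
T2: waits 17, runs 17→28
T3: waits 28, runs 28→37
T4: waits 37, runs 37→44
T6: waits 44, runs 44→50
T5: waits 50, runs 50→53
Sum = 0+17+28+37+44+50 = 176.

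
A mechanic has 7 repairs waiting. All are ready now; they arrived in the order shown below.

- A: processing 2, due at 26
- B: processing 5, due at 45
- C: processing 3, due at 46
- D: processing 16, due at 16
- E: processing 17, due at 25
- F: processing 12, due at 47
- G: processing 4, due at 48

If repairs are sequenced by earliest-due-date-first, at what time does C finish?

EDD (increasing due date): D E A B C F G.
D: 0→16
E: 16→33
A: 33→35
B: 35→40
C: 40→43

43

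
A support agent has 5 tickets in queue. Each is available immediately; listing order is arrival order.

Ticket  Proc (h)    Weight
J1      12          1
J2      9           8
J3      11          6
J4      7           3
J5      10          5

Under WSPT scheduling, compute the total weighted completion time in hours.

WSPT (decreasing weight/processing-time ratio): J2 J3 J5 J4 J1.
J2: finishes 9, weight 8, w·C = 72
J3: finishes 20, weight 6, w·C = 120
J5: finishes 30, weight 5, w·C = 150
J4: finishes 37, weight 3, w·C = 111
J1: finishes 49, weight 1, w·C = 49
Sum = 72+120+150+111+49 = 502.

502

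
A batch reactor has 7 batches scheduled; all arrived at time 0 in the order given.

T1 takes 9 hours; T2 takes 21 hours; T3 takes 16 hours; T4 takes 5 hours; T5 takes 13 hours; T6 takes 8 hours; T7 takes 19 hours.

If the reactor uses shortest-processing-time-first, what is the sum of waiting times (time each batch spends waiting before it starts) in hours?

196

SPT (increasing processing time): T4 T6 T1 T5 T3 T7 T2.
T4: waits 0, runs 0→5
T6: waits 5, runs 5→13
T1: waits 13, runs 13→22
T5: waits 22, runs 22→35
T3: waits 35, runs 35→51
T7: waits 51, runs 51→70
T2: waits 70, runs 70→91
Sum = 0+5+13+22+35+51+70 = 196.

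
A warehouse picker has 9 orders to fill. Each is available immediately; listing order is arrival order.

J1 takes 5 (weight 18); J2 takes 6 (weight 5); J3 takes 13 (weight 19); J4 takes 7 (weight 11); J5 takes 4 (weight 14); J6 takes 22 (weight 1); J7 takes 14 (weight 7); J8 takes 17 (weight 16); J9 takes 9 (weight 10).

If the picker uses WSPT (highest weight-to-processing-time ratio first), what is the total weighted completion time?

WSPT (decreasing weight/processing-time ratio): J1 J5 J4 J3 J9 J8 J2 J7 J6.
J1: finishes 5, weight 18, w·C = 90
J5: finishes 9, weight 14, w·C = 126
J4: finishes 16, weight 11, w·C = 176
J3: finishes 29, weight 19, w·C = 551
J9: finishes 38, weight 10, w·C = 380
J8: finishes 55, weight 16, w·C = 880
J2: finishes 61, weight 5, w·C = 305
J7: finishes 75, weight 7, w·C = 525
J6: finishes 97, weight 1, w·C = 97
Sum = 90+126+176+551+380+880+305+525+97 = 3130.

3130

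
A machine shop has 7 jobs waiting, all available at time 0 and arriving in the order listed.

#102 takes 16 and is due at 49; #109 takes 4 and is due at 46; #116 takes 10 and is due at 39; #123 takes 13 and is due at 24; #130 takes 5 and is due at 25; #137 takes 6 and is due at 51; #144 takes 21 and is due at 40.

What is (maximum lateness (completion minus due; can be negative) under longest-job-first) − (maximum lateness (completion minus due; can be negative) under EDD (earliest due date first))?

LPT (decreasing processing time): #144 #102 #123 #116 #137 #130 #109.
#144: 0→21, due 40, lateness -19
#102: 21→37, due 49, lateness -12
#123: 37→50, due 24, lateness 26
#116: 50→60, due 39, lateness 21
#137: 60→66, due 51, lateness 15
#130: 66→71, due 25, lateness 46
#109: 71→75, due 46, lateness 29
Maximum = 46.
EDD (increasing due date): #123 #130 #116 #144 #109 #102 #137.
#123: 0→13, due 24, lateness -11
#130: 13→18, due 25, lateness -7
#116: 18→28, due 39, lateness -11
#144: 28→49, due 40, lateness 9
#109: 49→53, due 46, lateness 7
#102: 53→69, due 49, lateness 20
#137: 69→75, due 51, lateness 24
Maximum = 24.
Difference = 46 − 24 = 22.

22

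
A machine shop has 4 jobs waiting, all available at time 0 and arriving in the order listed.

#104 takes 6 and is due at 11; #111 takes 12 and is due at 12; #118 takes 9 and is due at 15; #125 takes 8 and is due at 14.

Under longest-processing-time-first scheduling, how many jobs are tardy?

3

LPT (decreasing processing time): #111 #118 #125 #104.
#111: 0→12, due 12, tardiness 0
#118: 12→21, due 15, tardiness 6
#125: 21→29, due 14, tardiness 15
#104: 29→35, due 11, tardiness 24
Late jobs: 3.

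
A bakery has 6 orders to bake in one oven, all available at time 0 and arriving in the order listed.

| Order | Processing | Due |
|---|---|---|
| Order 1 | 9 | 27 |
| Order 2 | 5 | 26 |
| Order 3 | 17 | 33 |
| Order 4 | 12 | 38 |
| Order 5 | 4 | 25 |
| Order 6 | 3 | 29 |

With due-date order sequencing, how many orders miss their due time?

2

EDD (increasing due date): Order 5 Order 2 Order 1 Order 6 Order 3 Order 4.
Order 5: 0→4, due 25, tardiness 0
Order 2: 4→9, due 26, tardiness 0
Order 1: 9→18, due 27, tardiness 0
Order 6: 18→21, due 29, tardiness 0
Order 3: 21→38, due 33, tardiness 5
Order 4: 38→50, due 38, tardiness 12
Late orders: 2.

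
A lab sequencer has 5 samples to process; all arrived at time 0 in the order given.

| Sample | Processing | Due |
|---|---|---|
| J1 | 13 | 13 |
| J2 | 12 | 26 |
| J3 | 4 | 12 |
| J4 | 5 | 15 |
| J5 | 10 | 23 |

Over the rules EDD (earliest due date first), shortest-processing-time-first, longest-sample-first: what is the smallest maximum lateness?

18

EDD (increasing due date): J3 J1 J4 J5 J2.
J3: 0→4, due 12, lateness -8
J1: 4→17, due 13, lateness 4
J4: 17→22, due 15, lateness 7
J5: 22→32, due 23, lateness 9
J2: 32→44, due 26, lateness 18
Maximum = 18.
SPT (increasing processing time): J3 J4 J5 J2 J1.
J3: 0→4, due 12, lateness -8
J4: 4→9, due 15, lateness -6
J5: 9→19, due 23, lateness -4
J2: 19→31, due 26, lateness 5
J1: 31→44, due 13, lateness 31
Maximum = 31.
LPT (decreasing processing time): J1 J2 J5 J4 J3.
J1: 0→13, due 13, lateness 0
J2: 13→25, due 26, lateness -1
J5: 25→35, due 23, lateness 12
J4: 35→40, due 15, lateness 25
J3: 40→44, due 12, lateness 32
Maximum = 32.
EDD 18, SPT 31, LPT 32 → minimum 18.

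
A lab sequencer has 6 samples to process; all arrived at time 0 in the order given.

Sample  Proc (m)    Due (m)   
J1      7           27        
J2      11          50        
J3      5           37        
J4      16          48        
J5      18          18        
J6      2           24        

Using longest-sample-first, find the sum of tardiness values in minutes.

80

LPT (decreasing processing time): J5 J4 J2 J1 J3 J6.
J5: 0→18, due 18, tardiness 0
J4: 18→34, due 48, tardiness 0
J2: 34→45, due 50, tardiness 0
J1: 45→52, due 27, tardiness 25
J3: 52→57, due 37, tardiness 20
J6: 57→59, due 24, tardiness 35
Sum = 0+0+0+25+20+35 = 80.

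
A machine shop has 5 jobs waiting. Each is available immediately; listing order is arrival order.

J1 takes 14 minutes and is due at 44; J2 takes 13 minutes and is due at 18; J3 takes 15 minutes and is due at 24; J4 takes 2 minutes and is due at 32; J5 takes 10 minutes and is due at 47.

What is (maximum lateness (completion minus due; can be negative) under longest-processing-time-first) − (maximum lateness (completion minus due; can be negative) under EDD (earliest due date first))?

LPT (decreasing processing time): J3 J1 J2 J5 J4.
J3: 0→15, due 24, lateness -9
J1: 15→29, due 44, lateness -15
J2: 29→42, due 18, lateness 24
J5: 42→52, due 47, lateness 5
J4: 52→54, due 32, lateness 22
Maximum = 24.
EDD (increasing due date): J2 J3 J4 J1 J5.
J2: 0→13, due 18, lateness -5
J3: 13→28, due 24, lateness 4
J4: 28→30, due 32, lateness -2
J1: 30→44, due 44, lateness 0
J5: 44→54, due 47, lateness 7
Maximum = 7.
Difference = 24 − 7 = 17.

17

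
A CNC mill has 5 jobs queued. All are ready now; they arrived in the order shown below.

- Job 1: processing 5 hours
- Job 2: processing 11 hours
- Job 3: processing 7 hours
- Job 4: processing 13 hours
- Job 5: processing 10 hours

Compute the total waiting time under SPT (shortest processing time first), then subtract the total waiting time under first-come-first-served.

SPT (increasing processing time): Job 1 Job 3 Job 5 Job 2 Job 4.
Job 1: waits 0, runs 0→5
Job 3: waits 5, runs 5→12
Job 5: waits 12, runs 12→22
Job 2: waits 22, runs 22→33
Job 4: waits 33, runs 33→46
Sum = 0+5+12+22+33 = 72.
FIFO (arrival order): Job 1 Job 2 Job 3 Job 4 Job 5.
Job 1: waits 0, runs 0→5
Job 2: waits 5, runs 5→16
Job 3: waits 16, runs 16→23
Job 4: waits 23, runs 23→36
Job 5: waits 36, runs 36→46
Sum = 0+5+16+23+36 = 80.
Difference = 72 − 80 = -8.

-8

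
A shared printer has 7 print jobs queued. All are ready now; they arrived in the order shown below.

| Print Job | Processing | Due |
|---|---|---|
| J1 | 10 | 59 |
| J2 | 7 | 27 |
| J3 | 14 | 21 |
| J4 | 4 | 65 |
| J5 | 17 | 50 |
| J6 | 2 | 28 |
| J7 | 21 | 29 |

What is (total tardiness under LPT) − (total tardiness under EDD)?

83

LPT (decreasing processing time): J7 J5 J3 J1 J2 J4 J6.
J7: 0→21, due 29, tardiness 0
J5: 21→38, due 50, tardiness 0
J3: 38→52, due 21, tardiness 31
J1: 52→62, due 59, tardiness 3
J2: 62→69, due 27, tardiness 42
J4: 69→73, due 65, tardiness 8
J6: 73→75, due 28, tardiness 47
Sum = 0+0+31+3+42+8+47 = 131.
EDD (increasing due date): J3 J2 J6 J7 J5 J1 J4.
J3: 0→14, due 21, tardiness 0
J2: 14→21, due 27, tardiness 0
J6: 21→23, due 28, tardiness 0
J7: 23→44, due 29, tardiness 15
J5: 44→61, due 50, tardiness 11
J1: 61→71, due 59, tardiness 12
J4: 71→75, due 65, tardiness 10
Sum = 0+0+0+15+11+12+10 = 48.
Difference = 131 − 48 = 83.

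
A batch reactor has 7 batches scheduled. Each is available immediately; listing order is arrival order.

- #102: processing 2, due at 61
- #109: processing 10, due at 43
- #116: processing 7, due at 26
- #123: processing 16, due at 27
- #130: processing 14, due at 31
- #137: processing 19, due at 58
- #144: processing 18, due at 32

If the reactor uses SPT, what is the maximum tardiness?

SPT (increasing processing time): #102 #116 #109 #130 #123 #144 #137.
#102: 0→2, due 61, tardiness 0
#116: 2→9, due 26, tardiness 0
#109: 9→19, due 43, tardiness 0
#130: 19→33, due 31, tardiness 2
#123: 33→49, due 27, tardiness 22
#144: 49→67, due 32, tardiness 35
#137: 67→86, due 58, tardiness 28
Maximum = 35.

35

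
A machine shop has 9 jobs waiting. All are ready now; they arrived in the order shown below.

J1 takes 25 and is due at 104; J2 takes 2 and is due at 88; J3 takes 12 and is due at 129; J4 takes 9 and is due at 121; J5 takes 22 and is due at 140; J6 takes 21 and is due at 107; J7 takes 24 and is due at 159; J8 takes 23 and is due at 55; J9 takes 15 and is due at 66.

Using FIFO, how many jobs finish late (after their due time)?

2

FIFO (arrival order): J1 J2 J3 J4 J5 J6 J7 J8 J9.
J1: 0→25, due 104, tardiness 0
J2: 25→27, due 88, tardiness 0
J3: 27→39, due 129, tardiness 0
J4: 39→48, due 121, tardiness 0
J5: 48→70, due 140, tardiness 0
J6: 70→91, due 107, tardiness 0
J7: 91→115, due 159, tardiness 0
J8: 115→138, due 55, tardiness 83
J9: 138→153, due 66, tardiness 87
Late jobs: 2.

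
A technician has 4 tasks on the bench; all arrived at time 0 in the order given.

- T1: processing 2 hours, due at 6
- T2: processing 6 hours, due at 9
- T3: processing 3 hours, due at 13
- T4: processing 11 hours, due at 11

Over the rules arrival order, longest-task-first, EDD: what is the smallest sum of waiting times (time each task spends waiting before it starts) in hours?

FIFO (arrival order): T1 T2 T3 T4.
T1: waits 0, runs 0→2
T2: waits 2, runs 2→8
T3: waits 8, runs 8→11
T4: waits 11, runs 11→22
Sum = 0+2+8+11 = 21.
LPT (decreasing processing time): T4 T2 T3 T1.
T4: waits 0, runs 0→11
T2: waits 11, runs 11→17
T3: waits 17, runs 17→20
T1: waits 20, runs 20→22
Sum = 0+11+17+20 = 48.
EDD (increasing due date): T1 T2 T4 T3.
T1: waits 0, runs 0→2
T2: waits 2, runs 2→8
T4: waits 8, runs 8→19
T3: waits 19, runs 19→22
Sum = 0+2+8+19 = 29.
FIFO 21, LPT 48, EDD 29 → minimum 21.

21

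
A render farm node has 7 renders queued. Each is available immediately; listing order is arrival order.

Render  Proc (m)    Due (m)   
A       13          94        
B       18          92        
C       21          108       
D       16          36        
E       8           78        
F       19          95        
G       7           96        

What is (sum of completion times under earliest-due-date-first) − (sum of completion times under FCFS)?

-43

EDD (increasing due date): D E B A F G C.
D: 0→16
E: 16→24
B: 24→42
A: 42→55
F: 55→74
G: 74→81
C: 81→102
Sum = 16+24+42+55+74+81+102 = 394.
FIFO (arrival order): A B C D E F G.
A: 0→13
B: 13→31
C: 31→52
D: 52→68
E: 68→76
F: 76→95
G: 95→102
Sum = 13+31+52+68+76+95+102 = 437.
Difference = 394 − 437 = -43.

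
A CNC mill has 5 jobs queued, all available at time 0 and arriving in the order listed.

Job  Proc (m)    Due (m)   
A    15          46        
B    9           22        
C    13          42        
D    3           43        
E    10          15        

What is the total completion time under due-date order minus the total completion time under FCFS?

EDD (increasing due date): E B C D A.
E: 0→10
B: 10→19
C: 19→32
D: 32→35
A: 35→50
Sum = 10+19+32+35+50 = 146.
FIFO (arrival order): A B C D E.
A: 0→15
B: 15→24
C: 24→37
D: 37→40
E: 40→50
Sum = 15+24+37+40+50 = 166.
Difference = 146 − 166 = -20.

-20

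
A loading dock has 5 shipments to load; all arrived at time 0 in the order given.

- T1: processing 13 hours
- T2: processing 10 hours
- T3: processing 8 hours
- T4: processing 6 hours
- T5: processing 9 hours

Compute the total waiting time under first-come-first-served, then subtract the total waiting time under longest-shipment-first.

-4

FIFO (arrival order): T1 T2 T3 T4 T5.
T1: waits 0, runs 0→13
T2: waits 13, runs 13→23
T3: waits 23, runs 23→31
T4: waits 31, runs 31→37
T5: waits 37, runs 37→46
Sum = 0+13+23+31+37 = 104.
LPT (decreasing processing time): T1 T2 T5 T3 T4.
T1: waits 0, runs 0→13
T2: waits 13, runs 13→23
T5: waits 23, runs 23→32
T3: waits 32, runs 32→40
T4: waits 40, runs 40→46
Sum = 0+13+23+32+40 = 108.
Difference = 104 − 108 = -4.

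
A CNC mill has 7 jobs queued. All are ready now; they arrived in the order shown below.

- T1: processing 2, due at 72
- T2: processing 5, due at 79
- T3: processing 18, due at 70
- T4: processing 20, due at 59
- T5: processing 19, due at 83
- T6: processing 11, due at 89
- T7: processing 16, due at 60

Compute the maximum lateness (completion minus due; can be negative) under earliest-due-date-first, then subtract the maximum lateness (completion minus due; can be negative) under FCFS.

EDD (increasing due date): T4 T7 T3 T1 T2 T5 T6.
T4: 0→20, due 59, lateness -39
T7: 20→36, due 60, lateness -24
T3: 36→54, due 70, lateness -16
T1: 54→56, due 72, lateness -16
T2: 56→61, due 79, lateness -18
T5: 61→80, due 83, lateness -3
T6: 80→91, due 89, lateness 2
Maximum = 2.
FIFO (arrival order): T1 T2 T3 T4 T5 T6 T7.
T1: 0→2, due 72, lateness -70
T2: 2→7, due 79, lateness -72
T3: 7→25, due 70, lateness -45
T4: 25→45, due 59, lateness -14
T5: 45→64, due 83, lateness -19
T6: 64→75, due 89, lateness -14
T7: 75→91, due 60, lateness 31
Maximum = 31.
Difference = 2 − 31 = -29.

-29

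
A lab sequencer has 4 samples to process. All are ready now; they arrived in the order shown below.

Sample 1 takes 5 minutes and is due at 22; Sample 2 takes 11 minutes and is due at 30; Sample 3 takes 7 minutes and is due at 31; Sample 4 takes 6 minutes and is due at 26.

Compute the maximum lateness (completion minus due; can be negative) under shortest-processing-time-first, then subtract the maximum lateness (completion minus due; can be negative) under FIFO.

-4

SPT (increasing processing time): Sample 1 Sample 4 Sample 3 Sample 2.
Sample 1: 0→5, due 22, lateness -17
Sample 4: 5→11, due 26, lateness -15
Sample 3: 11→18, due 31, lateness -13
Sample 2: 18→29, due 30, lateness -1
Maximum = -1.
FIFO (arrival order): Sample 1 Sample 2 Sample 3 Sample 4.
Sample 1: 0→5, due 22, lateness -17
Sample 2: 5→16, due 30, lateness -14
Sample 3: 16→23, due 31, lateness -8
Sample 4: 23→29, due 26, lateness 3
Maximum = 3.
Difference = -1 − 3 = -4.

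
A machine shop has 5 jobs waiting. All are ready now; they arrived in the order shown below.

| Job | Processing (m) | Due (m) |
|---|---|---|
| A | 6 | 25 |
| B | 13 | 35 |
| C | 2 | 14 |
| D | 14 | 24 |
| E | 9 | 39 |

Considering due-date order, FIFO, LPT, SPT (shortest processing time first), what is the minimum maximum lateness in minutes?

5

EDD (increasing due date): C D A B E.
C: 0→2, due 14, lateness -12
D: 2→16, due 24, lateness -8
A: 16→22, due 25, lateness -3
B: 22→35, due 35, lateness 0
E: 35→44, due 39, lateness 5
Maximum = 5.
FIFO (arrival order): A B C D E.
A: 0→6, due 25, lateness -19
B: 6→19, due 35, lateness -16
C: 19→21, due 14, lateness 7
D: 21→35, due 24, lateness 11
E: 35→44, due 39, lateness 5
Maximum = 11.
LPT (decreasing processing time): D B E A C.
D: 0→14, due 24, lateness -10
B: 14→27, due 35, lateness -8
E: 27→36, due 39, lateness -3
A: 36→42, due 25, lateness 17
C: 42→44, due 14, lateness 30
Maximum = 30.
SPT (increasing processing time): C A E B D.
C: 0→2, due 14, lateness -12
A: 2→8, due 25, lateness -17
E: 8→17, due 39, lateness -22
B: 17→30, due 35, lateness -5
D: 30→44, due 24, lateness 20
Maximum = 20.
EDD 5, FIFO 11, LPT 30, SPT 20 → minimum 5.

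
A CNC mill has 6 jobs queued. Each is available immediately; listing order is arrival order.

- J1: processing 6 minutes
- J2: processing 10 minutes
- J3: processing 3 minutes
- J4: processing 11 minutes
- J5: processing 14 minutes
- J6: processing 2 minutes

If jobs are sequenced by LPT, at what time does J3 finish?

44

LPT (decreasing processing time): J5 J4 J2 J1 J3 J6.
J5: 0→14
J4: 14→25
J2: 25→35
J1: 35→41
J3: 41→44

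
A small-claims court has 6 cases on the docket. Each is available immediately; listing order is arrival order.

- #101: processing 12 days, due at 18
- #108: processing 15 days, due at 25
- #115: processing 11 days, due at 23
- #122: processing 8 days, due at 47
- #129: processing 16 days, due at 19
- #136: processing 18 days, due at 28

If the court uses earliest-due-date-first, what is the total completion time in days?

285

EDD (increasing due date): #101 #129 #115 #108 #136 #122.
#101: 0→12
#129: 12→28
#115: 28→39
#108: 39→54
#136: 54→72
#122: 72→80
Sum = 12+28+39+54+72+80 = 285.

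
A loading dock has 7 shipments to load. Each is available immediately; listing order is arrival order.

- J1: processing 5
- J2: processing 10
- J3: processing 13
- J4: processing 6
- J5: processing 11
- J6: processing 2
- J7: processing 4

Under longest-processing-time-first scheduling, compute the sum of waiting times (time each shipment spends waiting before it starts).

LPT (decreasing processing time): J3 J5 J2 J4 J1 J7 J6.
J3: waits 0, runs 0→13
J5: waits 13, runs 13→24
J2: waits 24, runs 24→34
J4: waits 34, runs 34→40
J1: waits 40, runs 40→45
J7: waits 45, runs 45→49
J6: waits 49, runs 49→51
Sum = 0+13+24+34+40+45+49 = 205.

205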